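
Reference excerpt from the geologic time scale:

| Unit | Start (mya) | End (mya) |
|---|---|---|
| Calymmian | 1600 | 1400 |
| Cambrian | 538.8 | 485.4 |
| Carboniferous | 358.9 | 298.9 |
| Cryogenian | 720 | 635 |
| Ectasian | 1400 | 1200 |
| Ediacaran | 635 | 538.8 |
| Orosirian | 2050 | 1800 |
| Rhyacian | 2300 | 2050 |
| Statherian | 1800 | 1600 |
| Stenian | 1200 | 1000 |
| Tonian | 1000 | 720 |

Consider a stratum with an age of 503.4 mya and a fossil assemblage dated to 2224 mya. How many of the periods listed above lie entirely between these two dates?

2224 Ma sits inside the Rhyacian (2300–2050) and 503.4 Ma inside the Cambrian (538.8–485.4); neither of those is wholly between the two dates.
The listed periods lying completely between them are Orosirian, Statherian, Calymmian, Ectasian, Stenian, Tonian, Cryogenian, Ediacaran — 8 in all.

8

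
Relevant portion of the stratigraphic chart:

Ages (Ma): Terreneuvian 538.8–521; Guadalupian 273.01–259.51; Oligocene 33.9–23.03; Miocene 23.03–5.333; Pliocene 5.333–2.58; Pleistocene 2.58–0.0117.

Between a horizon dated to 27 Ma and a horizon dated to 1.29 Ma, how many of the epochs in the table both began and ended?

The older date is 27 Ma and the younger is 1.29 Ma.
Epochs with start < 27 and end > 1.29 Ma: Miocene (23.03–5.333), Pliocene (5.333–2.58).
That is 2 complete epochs.

2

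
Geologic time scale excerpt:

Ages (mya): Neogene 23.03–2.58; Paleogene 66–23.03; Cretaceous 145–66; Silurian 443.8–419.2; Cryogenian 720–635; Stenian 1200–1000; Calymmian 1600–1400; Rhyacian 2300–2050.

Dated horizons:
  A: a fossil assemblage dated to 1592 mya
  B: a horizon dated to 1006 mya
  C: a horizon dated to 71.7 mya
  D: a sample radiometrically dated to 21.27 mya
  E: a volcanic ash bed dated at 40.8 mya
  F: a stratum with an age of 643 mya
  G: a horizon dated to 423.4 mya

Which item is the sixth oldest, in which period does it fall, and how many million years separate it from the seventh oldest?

Sorted oldest-first by Ma: A (1592), B (1006), F (643), G (423.4), C (71.7), E (40.8), D (21.27).
The sixth oldest is E at 40.8 Ma, which lies in 66–23.03 Ma: the Paleogene.
The seventh oldest is D at 21.27 Ma; separation = |40.8 − 21.27| = 19.53 Myr.

E, in the Paleogene; 19.53 million years to D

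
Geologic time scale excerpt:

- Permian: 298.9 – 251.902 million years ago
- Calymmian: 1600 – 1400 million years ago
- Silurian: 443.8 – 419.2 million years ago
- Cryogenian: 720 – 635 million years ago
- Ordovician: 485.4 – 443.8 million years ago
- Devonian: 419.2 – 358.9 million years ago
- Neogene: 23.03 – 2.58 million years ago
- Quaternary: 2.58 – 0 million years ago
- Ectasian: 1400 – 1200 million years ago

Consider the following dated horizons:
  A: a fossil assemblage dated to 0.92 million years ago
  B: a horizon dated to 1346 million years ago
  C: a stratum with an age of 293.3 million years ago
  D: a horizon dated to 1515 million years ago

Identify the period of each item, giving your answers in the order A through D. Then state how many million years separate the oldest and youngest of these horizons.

A — Quaternary; B — Ectasian; C — Permian; D — Calymmian; span 1514.08 million years

Match each age against the start–end ranges in the excerpt: A = 0.92 Ma → Quaternary (2.58–0); B = 1346 Ma → Ectasian (1400–1200); C = 293.3 Ma → Permian (298.9–251.902); D = 1515 Ma → Calymmian (1600–1400).
The largest age is 1515 Ma and the smallest is 0.92 Ma; their difference is 1514.08 Myr.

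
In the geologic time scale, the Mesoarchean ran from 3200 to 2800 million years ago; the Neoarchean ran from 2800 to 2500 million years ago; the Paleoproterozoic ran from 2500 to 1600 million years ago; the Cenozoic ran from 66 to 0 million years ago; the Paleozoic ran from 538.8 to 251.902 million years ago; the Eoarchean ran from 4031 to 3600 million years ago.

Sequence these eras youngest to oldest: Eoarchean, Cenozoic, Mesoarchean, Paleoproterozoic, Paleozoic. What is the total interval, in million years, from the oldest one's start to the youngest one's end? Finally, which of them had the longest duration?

Start ages (Ma): Eoarchean 4031, Mesoarchean 3200, Paleoproterozoic 2500, Paleozoic 538.8, Cenozoic 66.
Ordered youngest to oldest: Cenozoic, Paleozoic, Paleoproterozoic, Mesoarchean, Eoarchean.
Span = 4031 − 0 = 4031 Myr.
Durations: Cenozoic 66, Mesoarchean 400, Paleoproterozoic 900, Paleozoic 286.898, Eoarchean 431 → longest is Paleoproterozoic (900 Myr).

Cenozoic → Paleozoic → Paleoproterozoic → Mesoarchean → Eoarchean; total span 4031 Myr; longest is Paleoproterozoic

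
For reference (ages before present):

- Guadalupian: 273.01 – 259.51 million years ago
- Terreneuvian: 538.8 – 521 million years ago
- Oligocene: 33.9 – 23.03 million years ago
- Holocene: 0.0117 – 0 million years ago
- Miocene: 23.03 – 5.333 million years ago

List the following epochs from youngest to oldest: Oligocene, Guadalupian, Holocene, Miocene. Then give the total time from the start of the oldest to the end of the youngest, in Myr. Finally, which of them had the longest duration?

Holocene → Miocene → Oligocene → Guadalupian; total span 273.01 Myr; longest is Miocene

From the excerpt: Oligocene 33.9–23.03; Guadalupian 273.01–259.51; Holocene 0.0117–0; Miocene 23.03–5.333 (Ma).
Larger Ma is earlier, so the oldest is Guadalupian and the youngest is Holocene; youngest to oldest: Holocene, Miocene, Oligocene, Guadalupian.
Oldest start 273.01 minus youngest end 0 gives 273.01 Myr overall.
Individual lengths (start − end): Miocene 17.697; Guadalupian 13.5; Oligocene 10.87; Holocene 0.0117. The largest is Miocene at 17.697 Myr.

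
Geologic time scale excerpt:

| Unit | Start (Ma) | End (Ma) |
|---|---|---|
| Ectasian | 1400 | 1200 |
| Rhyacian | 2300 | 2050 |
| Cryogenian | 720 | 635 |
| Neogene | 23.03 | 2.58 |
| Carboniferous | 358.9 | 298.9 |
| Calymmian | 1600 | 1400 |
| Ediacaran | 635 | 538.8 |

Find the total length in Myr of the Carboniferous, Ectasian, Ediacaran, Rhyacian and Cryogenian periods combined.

691.2 million years

Each duration: Carboniferous = 60; Ectasian = 200; Ediacaran = 96.2; Rhyacian = 250; Cryogenian = 85.
Sum: 60 + 200 + 96.2 + 250 + 85 = 691.2 Myr.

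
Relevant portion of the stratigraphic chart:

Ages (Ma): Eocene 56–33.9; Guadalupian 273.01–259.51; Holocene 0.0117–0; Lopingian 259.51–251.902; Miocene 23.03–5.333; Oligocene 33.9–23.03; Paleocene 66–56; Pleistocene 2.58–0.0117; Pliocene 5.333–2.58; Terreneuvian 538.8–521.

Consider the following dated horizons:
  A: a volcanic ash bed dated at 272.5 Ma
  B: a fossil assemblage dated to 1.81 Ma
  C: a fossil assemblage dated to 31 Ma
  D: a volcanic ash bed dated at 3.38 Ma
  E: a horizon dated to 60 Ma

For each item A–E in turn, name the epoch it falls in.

Match each age against the start–end ranges in the excerpt: A = 272.5 Ma → Guadalupian (273.01–259.51); B = 1.81 Ma → Pleistocene (2.58–0.0117); C = 31 Ma → Oligocene (33.9–23.03); D = 3.38 Ma → Pliocene (5.333–2.58); E = 60 Ma → Paleocene (66–56).

A — Guadalupian; B — Pleistocene; C — Oligocene; D — Pliocene; E — Paleocene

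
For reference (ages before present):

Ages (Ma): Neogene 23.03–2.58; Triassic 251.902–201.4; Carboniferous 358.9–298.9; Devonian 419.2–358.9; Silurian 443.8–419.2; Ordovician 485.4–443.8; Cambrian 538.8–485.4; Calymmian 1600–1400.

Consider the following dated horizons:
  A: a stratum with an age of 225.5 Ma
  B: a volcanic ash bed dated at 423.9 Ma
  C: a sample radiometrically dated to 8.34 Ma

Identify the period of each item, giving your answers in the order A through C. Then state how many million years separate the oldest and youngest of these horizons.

Match each age against the start–end ranges in the excerpt: A = 225.5 Ma → Triassic (251.902–201.4); B = 423.9 Ma → Silurian (443.8–419.2); C = 8.34 Ma → Neogene (23.03–2.58).
The largest age is 423.9 Ma and the smallest is 8.34 Ma; their difference is 415.56 Myr.

A — Triassic; B — Silurian; C — Neogene; span 415.56 million years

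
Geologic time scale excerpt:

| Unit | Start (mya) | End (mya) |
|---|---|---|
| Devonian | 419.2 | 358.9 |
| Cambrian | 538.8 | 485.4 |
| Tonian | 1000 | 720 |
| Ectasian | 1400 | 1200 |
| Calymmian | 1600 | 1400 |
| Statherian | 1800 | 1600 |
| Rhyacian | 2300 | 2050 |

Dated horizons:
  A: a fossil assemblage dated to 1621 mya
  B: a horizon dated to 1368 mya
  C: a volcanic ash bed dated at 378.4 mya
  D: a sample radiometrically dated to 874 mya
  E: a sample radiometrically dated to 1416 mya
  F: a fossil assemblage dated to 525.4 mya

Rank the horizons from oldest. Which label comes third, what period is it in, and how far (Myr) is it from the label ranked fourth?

Sorted oldest-first by Ma: A (1621), E (1416), B (1368), D (874), F (525.4), C (378.4).
The third oldest is B at 1368 Ma, which lies in 1400–1200 Ma: the Ectasian.
The fourth oldest is D at 874 Ma; separation = |1368 − 874| = 494 Myr.

B, in the Ectasian; 494 million years to D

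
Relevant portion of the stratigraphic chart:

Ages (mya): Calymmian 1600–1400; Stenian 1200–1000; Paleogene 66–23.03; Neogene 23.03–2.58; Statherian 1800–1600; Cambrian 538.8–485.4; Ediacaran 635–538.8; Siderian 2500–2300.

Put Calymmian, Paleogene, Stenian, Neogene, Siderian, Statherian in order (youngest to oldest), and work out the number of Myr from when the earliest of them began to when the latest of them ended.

From the excerpt: Calymmian 1600–1400; Paleogene 66–23.03; Stenian 1200–1000; Neogene 23.03–2.58; Siderian 2500–2300; Statherian 1800–1600 (Ma).
Larger Ma is earlier, so the oldest is Siderian and the youngest is Neogene; youngest to oldest: Neogene, Paleogene, Stenian, Calymmian, Statherian, Siderian.
Oldest start 2500 minus youngest end 2.58 gives 2497.42 Myr overall.

Neogene, Paleogene, Stenian, Calymmian, Statherian, Siderian; total span 2497.42 Myr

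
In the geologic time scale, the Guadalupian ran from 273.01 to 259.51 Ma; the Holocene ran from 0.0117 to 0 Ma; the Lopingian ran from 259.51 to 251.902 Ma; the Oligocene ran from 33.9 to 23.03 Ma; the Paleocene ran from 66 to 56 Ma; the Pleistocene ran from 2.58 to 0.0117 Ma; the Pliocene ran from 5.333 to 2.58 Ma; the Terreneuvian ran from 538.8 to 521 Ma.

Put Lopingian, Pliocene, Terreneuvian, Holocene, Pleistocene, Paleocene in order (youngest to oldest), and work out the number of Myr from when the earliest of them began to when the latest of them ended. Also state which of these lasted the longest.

From the excerpt: Lopingian 259.51–251.902; Pliocene 5.333–2.58; Terreneuvian 538.8–521; Holocene 0.0117–0; Pleistocene 2.58–0.0117; Paleocene 66–56 (Ma).
Larger Ma is earlier, so the oldest is Terreneuvian and the youngest is Holocene; youngest to oldest: Holocene, Pleistocene, Pliocene, Paleocene, Lopingian, Terreneuvian.
Oldest start 538.8 minus youngest end 0 gives 538.8 Myr overall.
Individual lengths (start − end): Pliocene 2.753; Lopingian 7.608; Pleistocene 2.5683; Paleocene 10; Terreneuvian 17.8; Holocene 0.0117. The largest is Terreneuvian at 17.8 Myr.

Holocene → Pleistocene → Pliocene → Paleocene → Lopingian → Terreneuvian; total span 538.8 Myr; longest is Terreneuvian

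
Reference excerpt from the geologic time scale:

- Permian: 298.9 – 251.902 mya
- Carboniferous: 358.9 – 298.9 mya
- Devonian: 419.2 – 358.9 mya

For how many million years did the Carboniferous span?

60 million years

358.9 − 298.9 = 60 million years.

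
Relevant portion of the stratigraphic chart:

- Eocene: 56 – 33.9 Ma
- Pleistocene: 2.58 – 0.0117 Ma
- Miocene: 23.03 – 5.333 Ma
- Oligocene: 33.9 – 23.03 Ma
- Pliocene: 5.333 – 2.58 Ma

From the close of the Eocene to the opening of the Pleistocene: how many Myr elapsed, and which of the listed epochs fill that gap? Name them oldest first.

31.32 million years; Oligocene, Miocene, Pliocene

End of Eocene = 33.9 Ma; start of Pleistocene = 2.58 Ma.
Gap = 33.9 − 2.58 = 31.32 Myr.
Epochs wholly inside 33.9–2.58 Ma: Oligocene (33.9–23.03), Miocene (23.03–5.333), Pliocene (5.333–2.58).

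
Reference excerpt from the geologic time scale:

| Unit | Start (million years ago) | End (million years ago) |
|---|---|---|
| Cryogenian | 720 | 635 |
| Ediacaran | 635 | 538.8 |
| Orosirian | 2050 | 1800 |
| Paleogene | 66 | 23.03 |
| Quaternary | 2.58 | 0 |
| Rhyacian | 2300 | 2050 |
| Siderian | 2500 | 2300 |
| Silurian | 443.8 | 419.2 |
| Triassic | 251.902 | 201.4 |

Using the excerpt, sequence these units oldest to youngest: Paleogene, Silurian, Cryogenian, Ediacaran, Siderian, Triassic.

Siderian, Cryogenian, Ediacaran, Silurian, Triassic, Paleogene

The oldest of these is Siderian (starts 2500 Ma) and the youngest is Paleogene (ends 23.03 Ma).
In between, by decreasing start age: Cryogenian (720), Ediacaran (635), Silurian (443.8), Triassic (251.902).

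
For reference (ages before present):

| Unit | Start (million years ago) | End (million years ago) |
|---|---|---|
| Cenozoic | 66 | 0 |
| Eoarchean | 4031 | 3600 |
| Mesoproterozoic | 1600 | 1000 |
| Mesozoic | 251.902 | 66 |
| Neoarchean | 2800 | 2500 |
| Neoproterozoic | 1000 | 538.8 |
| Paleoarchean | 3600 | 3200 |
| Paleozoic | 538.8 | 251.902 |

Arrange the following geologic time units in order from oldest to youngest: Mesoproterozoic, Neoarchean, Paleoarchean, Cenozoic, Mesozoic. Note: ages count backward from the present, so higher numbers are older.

Paleoarchean, then Neoarchean, then Mesoproterozoic, then Mesozoic, then Cenozoic

Sorting by start age (descending Ma, since larger Ma = older): Paleoarchean began 3600, Neoarchean began 2800, Mesoproterozoic began 1600, Mesozoic began 251.902, Cenozoic began 66.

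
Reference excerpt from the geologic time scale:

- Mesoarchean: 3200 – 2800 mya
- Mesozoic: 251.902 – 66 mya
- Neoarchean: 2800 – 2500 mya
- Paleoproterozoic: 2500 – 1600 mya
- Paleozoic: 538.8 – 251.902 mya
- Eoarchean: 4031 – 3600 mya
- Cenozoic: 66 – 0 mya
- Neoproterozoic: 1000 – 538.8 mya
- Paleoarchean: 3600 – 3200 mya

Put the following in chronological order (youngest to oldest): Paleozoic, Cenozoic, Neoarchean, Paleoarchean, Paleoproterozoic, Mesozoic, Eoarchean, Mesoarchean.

Cenozoic, Mesozoic, Paleozoic, Paleoproterozoic, Neoarchean, Mesoarchean, Paleoarchean, Eoarchean

The oldest of these is Eoarchean (starts 4031 Ma) and the youngest is Cenozoic (ends 0 Ma).
In between, by decreasing start age: Paleoarchean (3600), Mesoarchean (3200), Neoarchean (2800), Paleoproterozoic (2500), Paleozoic (538.8), Mesozoic (251.902).
Listing youngest first means reversing that sequence.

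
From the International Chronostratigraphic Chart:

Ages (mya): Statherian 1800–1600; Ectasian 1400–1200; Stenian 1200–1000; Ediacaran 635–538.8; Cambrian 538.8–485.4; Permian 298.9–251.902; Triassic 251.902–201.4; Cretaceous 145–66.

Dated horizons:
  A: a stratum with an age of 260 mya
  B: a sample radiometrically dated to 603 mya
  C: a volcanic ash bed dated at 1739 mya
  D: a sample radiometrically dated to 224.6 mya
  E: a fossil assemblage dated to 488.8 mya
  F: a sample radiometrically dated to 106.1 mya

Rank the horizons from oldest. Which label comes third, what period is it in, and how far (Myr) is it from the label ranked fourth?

E, in the Cambrian; 228.8 million years to A

Larger Ma means older, so oldest first: C 1739 > B 603 > E 488.8 > A 260 > D 224.6 > F 106.1.
Counting 3 along gives E (488.8 Ma); the excerpt puts that inside the Cambrian, 538.8–485.4 Ma.
Next in line is A (260 Ma), and 488.8 − 260 = 228.8 Myr.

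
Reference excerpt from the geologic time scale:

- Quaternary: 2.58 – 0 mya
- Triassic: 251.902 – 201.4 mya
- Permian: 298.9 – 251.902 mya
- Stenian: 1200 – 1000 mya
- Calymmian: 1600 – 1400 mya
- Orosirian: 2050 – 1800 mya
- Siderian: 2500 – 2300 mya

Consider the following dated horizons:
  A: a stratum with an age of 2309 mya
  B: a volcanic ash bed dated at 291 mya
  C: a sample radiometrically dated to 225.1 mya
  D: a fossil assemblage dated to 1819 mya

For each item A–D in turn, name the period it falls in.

A — Siderian; B — Permian; C — Triassic; D — Orosirian

A: 2309 Ma lies in 2500–2300 Ma, so Siderian.
B: 291 Ma lies in 298.9–251.902 Ma, so Permian.
C: 225.1 Ma lies in 251.902–201.4 Ma, so Triassic.
D: 1819 Ma lies in 2050–1800 Ma, so Orosirian.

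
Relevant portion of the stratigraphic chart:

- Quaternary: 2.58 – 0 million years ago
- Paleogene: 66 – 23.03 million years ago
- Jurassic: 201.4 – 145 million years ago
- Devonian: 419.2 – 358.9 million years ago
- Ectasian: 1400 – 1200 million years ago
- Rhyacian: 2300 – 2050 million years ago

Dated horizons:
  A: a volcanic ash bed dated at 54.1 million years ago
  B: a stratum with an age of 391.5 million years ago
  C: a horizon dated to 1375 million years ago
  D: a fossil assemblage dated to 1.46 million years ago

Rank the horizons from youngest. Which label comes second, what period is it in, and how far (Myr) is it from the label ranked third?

Smaller Ma means younger, so youngest first: D 1.46 < A 54.1 < B 391.5 < C 1375.
Counting 2 along gives A (54.1 Ma); the excerpt puts that inside the Paleogene, 66–23.03 Ma.
Next in line is B (391.5 Ma), and 391.5 − 54.1 = 337.4 Myr.

A, in the Paleogene; 337.4 million years to B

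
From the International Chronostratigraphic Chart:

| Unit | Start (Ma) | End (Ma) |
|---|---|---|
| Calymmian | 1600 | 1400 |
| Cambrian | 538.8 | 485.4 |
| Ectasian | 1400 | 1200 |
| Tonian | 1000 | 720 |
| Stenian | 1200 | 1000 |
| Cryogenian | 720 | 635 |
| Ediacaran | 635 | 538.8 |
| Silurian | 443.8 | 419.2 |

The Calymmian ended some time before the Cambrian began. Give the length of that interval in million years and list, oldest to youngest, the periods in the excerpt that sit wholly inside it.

End of Calymmian = 1400 Ma; start of Cambrian = 538.8 Ma.
Gap = 1400 − 538.8 = 861.2 Myr.
Periods wholly inside 1400–538.8 Ma: Ectasian (1400–1200), Stenian (1200–1000), Tonian (1000–720), Cryogenian (720–635), Ediacaran (635–538.8).

861.2 million years; Ectasian, Stenian, Tonian, Cryogenian, Ediacaran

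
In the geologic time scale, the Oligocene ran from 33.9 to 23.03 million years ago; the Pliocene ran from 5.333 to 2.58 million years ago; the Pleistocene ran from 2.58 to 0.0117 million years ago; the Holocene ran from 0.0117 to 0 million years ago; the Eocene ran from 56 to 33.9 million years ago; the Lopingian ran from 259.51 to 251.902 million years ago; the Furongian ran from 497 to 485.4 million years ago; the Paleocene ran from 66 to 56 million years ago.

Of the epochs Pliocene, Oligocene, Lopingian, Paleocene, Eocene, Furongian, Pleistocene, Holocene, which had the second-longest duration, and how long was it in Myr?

Furongian, 11.6 million years

Durations: Pliocene 2.753; Oligocene 10.87; Lopingian 7.608; Paleocene 10; Eocene 22.1; Furongian 11.6; Pleistocene 2.5683; Holocene 0.0117 Myr.
Sorted longest-first: Eocene (22.1), Furongian (11.6), Oligocene (10.87), Paleocene (10), Lopingian (7.608), Pliocene (2.753), Pleistocene (2.5683), Holocene (0.0117).
The second longest is Furongian at 11.6 Myr.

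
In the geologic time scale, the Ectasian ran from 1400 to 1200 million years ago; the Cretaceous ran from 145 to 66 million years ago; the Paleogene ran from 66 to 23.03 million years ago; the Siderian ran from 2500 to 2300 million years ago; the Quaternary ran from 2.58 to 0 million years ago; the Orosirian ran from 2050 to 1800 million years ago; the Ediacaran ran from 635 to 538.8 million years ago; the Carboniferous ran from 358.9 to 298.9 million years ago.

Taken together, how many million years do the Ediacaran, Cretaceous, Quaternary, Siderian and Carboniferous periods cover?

Each duration: Ediacaran = 96.2; Cretaceous = 79; Quaternary = 2.58; Siderian = 200; Carboniferous = 60.
Sum: 96.2 + 79 + 2.58 + 200 + 60 = 437.78 Myr.

437.78 million years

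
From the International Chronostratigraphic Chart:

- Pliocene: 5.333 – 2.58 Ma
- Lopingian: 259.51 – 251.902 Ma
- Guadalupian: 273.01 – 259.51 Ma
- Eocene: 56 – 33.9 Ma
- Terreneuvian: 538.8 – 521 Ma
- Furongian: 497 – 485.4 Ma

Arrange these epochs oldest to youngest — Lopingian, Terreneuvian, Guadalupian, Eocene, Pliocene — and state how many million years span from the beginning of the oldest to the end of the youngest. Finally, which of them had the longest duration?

Start ages (Ma): Terreneuvian 538.8, Guadalupian 273.01, Lopingian 259.51, Eocene 56, Pliocene 5.333.
Ordered oldest to youngest: Terreneuvian, Guadalupian, Lopingian, Eocene, Pliocene.
Span = 538.8 − 2.58 = 536.22 Myr.
Durations: Lopingian 7.608, Eocene 22.1, Terreneuvian 17.8, Pliocene 2.753, Guadalupian 13.5 → longest is Eocene (22.1 Myr).

Terreneuvian, Guadalupian, Lopingian, Eocene, Pliocene; total span 536.22 Myr; longest is Eocene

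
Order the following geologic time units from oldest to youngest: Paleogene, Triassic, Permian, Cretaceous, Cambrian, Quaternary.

Era membership (oldest first within each) — Paleozoic: Cambrian, Permian; Mesozoic: Triassic, Cretaceous; Cenozoic: Paleogene, Quaternary. Paleozoic precedes Mesozoic, which precedes Cenozoic. Concatenating the groups in that era order gives oldest to youngest directly.

Cambrian, Permian, Triassic, Cretaceous, Paleogene, Quaternary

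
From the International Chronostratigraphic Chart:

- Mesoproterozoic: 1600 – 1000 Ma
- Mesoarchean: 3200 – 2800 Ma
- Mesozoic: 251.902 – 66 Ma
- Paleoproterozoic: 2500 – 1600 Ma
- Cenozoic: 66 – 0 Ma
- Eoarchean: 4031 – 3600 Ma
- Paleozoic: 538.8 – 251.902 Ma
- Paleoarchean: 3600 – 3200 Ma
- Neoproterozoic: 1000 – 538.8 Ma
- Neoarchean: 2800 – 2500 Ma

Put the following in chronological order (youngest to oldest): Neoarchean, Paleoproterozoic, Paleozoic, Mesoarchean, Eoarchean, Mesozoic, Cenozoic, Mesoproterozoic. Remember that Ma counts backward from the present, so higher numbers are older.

Cenozoic, Mesozoic, Paleozoic, Mesoproterozoic, Paleoproterozoic, Neoarchean, Mesoarchean, Eoarchean

Sorting by start age (ascending Ma, since larger Ma = older): Cenozoic began 66, Mesozoic began 251.902, Paleozoic began 538.8, Mesoproterozoic began 1600, Paleoproterozoic began 2500, Neoarchean began 2800, Mesoarchean began 3200, Eoarchean began 4031.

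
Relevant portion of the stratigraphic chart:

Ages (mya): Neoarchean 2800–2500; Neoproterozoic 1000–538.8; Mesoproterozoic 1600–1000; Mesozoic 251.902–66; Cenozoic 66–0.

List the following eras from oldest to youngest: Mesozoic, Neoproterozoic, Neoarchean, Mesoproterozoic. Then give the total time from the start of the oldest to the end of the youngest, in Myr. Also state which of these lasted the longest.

Neoarchean → Mesoproterozoic → Neoproterozoic → Mesozoic; total span 2734 Myr; longest is Mesoproterozoic

From the excerpt: Mesozoic 251.902–66; Neoproterozoic 1000–538.8; Neoarchean 2800–2500; Mesoproterozoic 1600–1000 (Ma).
Larger Ma is earlier, so the oldest is Neoarchean and the youngest is Mesozoic; oldest to youngest: Neoarchean, Mesoproterozoic, Neoproterozoic, Mesozoic.
Oldest start 2800 minus youngest end 66 gives 2734 Myr overall.
Individual lengths (start − end): Neoproterozoic 461.2; Neoarchean 300; Mesozoic 185.902; Mesoproterozoic 600. The largest is Mesoproterozoic at 600 Myr.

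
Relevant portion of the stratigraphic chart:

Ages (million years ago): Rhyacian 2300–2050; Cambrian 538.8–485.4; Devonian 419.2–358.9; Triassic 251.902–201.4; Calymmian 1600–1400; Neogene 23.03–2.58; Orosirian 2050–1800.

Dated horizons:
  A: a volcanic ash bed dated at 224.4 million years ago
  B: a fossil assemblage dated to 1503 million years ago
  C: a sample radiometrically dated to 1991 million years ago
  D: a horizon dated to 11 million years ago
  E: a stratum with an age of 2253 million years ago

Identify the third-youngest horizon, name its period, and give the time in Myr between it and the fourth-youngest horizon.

B, in the Calymmian; 488 million years to C

Smaller Ma means younger, so youngest first: D 11 < A 224.4 < B 1503 < C 1991 < E 2253.
Counting 3 along gives B (1503 Ma); the excerpt puts that inside the Calymmian, 1600–1400 Ma.
Next in line is C (1991 Ma), and 1991 − 1503 = 488 Myr.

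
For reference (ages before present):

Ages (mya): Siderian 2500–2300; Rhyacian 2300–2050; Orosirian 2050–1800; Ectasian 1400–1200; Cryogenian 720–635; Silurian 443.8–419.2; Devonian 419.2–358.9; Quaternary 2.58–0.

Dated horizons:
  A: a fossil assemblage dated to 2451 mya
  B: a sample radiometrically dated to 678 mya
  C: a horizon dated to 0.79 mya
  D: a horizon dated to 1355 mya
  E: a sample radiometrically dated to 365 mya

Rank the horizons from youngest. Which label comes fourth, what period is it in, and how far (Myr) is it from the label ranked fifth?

Smaller Ma means younger, so youngest first: C 0.79 < E 365 < B 678 < D 1355 < A 2451.
Counting 4 along gives D (1355 Ma); the excerpt puts that inside the Ectasian, 1400–1200 Ma.
Next in line is A (2451 Ma), and 2451 − 1355 = 1096 Myr.

D, in the Ectasian; 1096 million years to A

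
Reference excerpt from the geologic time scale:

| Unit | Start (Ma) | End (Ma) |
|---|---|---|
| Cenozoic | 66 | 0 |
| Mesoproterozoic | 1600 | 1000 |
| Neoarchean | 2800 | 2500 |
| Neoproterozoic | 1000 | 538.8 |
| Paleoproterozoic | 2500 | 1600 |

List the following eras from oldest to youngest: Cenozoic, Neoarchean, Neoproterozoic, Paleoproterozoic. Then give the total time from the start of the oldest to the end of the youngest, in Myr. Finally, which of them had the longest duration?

Neoarchean → Paleoproterozoic → Neoproterozoic → Cenozoic; total span 2800 Myr; longest is Paleoproterozoic

From the excerpt: Cenozoic 66–0; Neoarchean 2800–2500; Neoproterozoic 1000–538.8; Paleoproterozoic 2500–1600 (Ma).
Larger Ma is earlier, so the oldest is Neoarchean and the youngest is Cenozoic; oldest to youngest: Neoarchean, Paleoproterozoic, Neoproterozoic, Cenozoic.
Oldest start 2800 minus youngest end 0 gives 2800 Myr overall.
Individual lengths (start − end): Neoarchean 300; Neoproterozoic 461.2; Paleoproterozoic 900; Cenozoic 66. The largest is Paleoproterozoic at 900 Myr.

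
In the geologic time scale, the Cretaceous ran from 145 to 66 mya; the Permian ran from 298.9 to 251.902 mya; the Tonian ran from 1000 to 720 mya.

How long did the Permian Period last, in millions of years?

298.9 − 251.902 = 46.998 million years.

46.998 million years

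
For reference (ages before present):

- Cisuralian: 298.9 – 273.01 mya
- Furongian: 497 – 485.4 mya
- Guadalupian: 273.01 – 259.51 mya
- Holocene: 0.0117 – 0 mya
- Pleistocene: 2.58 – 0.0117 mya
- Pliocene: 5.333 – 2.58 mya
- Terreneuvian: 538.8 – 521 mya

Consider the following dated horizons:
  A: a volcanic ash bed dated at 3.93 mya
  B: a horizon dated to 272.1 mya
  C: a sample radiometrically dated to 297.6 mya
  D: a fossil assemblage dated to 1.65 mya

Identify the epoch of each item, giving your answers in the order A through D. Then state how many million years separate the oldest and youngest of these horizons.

A — Pliocene; B — Guadalupian; C — Cisuralian; D — Pleistocene; span 295.95 million years

Match each age against the start–end ranges in the excerpt: A = 3.93 Ma → Pliocene (5.333–2.58); B = 272.1 Ma → Guadalupian (273.01–259.51); C = 297.6 Ma → Cisuralian (298.9–273.01); D = 1.65 Ma → Pleistocene (2.58–0.0117).
The largest age is 297.6 Ma and the smallest is 1.65 Ma; their difference is 295.95 Myr.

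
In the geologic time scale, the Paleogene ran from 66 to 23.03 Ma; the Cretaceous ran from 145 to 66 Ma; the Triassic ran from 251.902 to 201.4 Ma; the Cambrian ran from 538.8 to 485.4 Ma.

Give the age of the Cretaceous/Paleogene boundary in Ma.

The Cretaceous ends and the Paleogene begins at 66 Ma.

66 Ma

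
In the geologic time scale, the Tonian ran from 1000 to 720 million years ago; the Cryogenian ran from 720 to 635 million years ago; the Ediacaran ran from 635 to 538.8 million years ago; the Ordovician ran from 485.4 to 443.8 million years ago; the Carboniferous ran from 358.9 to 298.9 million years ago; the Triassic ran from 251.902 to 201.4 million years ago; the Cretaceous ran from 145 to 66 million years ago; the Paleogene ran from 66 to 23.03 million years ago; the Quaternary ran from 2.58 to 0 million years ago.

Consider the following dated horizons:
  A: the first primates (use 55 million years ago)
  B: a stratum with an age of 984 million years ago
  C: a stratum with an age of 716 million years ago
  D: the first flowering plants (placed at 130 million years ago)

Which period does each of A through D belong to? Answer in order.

A: 55 Ma lies in 66–23.03 Ma, so Paleogene.
B: 984 Ma lies in 1000–720 Ma, so Tonian.
C: 716 Ma lies in 720–635 Ma, so Cryogenian.
D: 130 Ma lies in 145–66 Ma, so Cretaceous.

A — Paleogene; B — Tonian; C — Cryogenian; D — Cretaceous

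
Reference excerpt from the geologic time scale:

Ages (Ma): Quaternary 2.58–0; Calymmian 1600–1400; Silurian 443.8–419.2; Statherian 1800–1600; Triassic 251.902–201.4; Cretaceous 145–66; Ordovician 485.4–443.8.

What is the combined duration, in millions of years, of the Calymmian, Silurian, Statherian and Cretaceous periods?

Each duration: Calymmian = 200; Silurian = 24.6; Statherian = 200; Cretaceous = 79.
Sum: 200 + 24.6 + 200 + 79 = 503.6 Myr.

503.6 million years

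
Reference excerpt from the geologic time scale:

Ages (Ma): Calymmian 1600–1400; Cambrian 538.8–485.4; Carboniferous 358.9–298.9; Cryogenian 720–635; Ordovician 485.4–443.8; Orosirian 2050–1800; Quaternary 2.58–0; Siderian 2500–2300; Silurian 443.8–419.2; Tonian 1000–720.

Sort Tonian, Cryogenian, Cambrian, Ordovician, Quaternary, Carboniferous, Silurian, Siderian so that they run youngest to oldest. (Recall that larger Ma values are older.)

Quaternary → Carboniferous → Silurian → Ordovician → Cambrian → Cryogenian → Tonian → Siderian

The oldest of these is Siderian (starts 2500 Ma) and the youngest is Quaternary (ends 0 Ma).
In between, by decreasing start age: Tonian (1000), Cryogenian (720), Cambrian (538.8), Ordovician (485.4), Silurian (443.8), Carboniferous (358.9).
Listing youngest first means reversing that sequence.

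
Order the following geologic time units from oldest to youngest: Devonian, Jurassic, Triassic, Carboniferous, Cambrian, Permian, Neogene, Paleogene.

Era membership (oldest first within each) — Paleozoic: Cambrian, Devonian, Carboniferous, Permian; Mesozoic: Triassic, Jurassic; Cenozoic: Paleogene, Neogene. Paleozoic precedes Mesozoic, which precedes Cenozoic. Concatenating the groups in that era order gives oldest to youngest directly.

Cambrian, then Devonian, then Carboniferous, then Permian, then Triassic, then Jurassic, then Paleogene, then Neogene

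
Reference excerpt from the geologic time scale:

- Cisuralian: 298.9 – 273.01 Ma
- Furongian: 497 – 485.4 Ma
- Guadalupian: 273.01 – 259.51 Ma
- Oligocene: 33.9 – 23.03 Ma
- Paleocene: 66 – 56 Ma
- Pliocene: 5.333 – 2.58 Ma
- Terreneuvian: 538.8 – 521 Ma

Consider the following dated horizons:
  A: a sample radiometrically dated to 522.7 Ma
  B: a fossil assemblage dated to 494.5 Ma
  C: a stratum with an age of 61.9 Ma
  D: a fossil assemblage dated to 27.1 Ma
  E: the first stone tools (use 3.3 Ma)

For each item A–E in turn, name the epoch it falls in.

A — Terreneuvian; B — Furongian; C — Paleocene; D — Oligocene; E — Pliocene

A: 522.7 Ma lies in 538.8–521 Ma, so Terreneuvian.
B: 494.5 Ma lies in 497–485.4 Ma, so Furongian.
C: 61.9 Ma lies in 66–56 Ma, so Paleocene.
D: 27.1 Ma lies in 33.9–23.03 Ma, so Oligocene.
E: 3.3 Ma lies in 5.333–2.58 Ma, so Pliocene.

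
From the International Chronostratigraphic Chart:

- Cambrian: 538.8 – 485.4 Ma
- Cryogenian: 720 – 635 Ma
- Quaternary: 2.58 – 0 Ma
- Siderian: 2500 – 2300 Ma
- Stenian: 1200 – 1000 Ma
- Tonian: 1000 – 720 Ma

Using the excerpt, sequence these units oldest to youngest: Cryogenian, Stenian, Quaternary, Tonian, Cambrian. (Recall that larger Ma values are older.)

Sorting by start age (descending Ma, since larger Ma = older): Stenian start 1200, Tonian start 1000, Cryogenian start 720, Cambrian start 538.8, Quaternary start 2.58.

Stenian, Tonian, Cryogenian, Cambrian, Quaternary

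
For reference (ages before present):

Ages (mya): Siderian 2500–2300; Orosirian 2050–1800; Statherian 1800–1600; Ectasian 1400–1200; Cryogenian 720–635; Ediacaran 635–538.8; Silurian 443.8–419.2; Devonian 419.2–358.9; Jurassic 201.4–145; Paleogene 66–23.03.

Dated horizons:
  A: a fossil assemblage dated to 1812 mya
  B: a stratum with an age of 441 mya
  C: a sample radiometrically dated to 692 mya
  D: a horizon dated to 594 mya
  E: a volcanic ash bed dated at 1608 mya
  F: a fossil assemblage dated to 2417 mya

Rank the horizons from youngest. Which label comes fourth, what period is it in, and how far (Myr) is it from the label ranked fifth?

Smaller Ma means younger, so youngest first: B 441 < D 594 < C 692 < E 1608 < A 1812 < F 2417.
Counting 4 along gives E (1608 Ma); the excerpt puts that inside the Statherian, 1800–1600 Ma.
Next in line is A (1812 Ma), and 1812 − 1608 = 204 Myr.

E, in the Statherian; 204 million years to A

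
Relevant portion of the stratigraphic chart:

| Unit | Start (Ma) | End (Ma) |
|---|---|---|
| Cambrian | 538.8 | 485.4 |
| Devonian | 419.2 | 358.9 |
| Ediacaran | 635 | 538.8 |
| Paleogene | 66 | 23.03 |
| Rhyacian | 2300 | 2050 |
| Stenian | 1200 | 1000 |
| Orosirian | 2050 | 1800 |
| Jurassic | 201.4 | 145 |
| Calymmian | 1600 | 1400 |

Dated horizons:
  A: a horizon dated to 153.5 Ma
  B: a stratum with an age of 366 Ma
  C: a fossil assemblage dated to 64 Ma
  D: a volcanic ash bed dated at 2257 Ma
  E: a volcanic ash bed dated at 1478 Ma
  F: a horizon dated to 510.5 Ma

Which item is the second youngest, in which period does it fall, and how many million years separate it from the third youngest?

A, in the Jurassic; 212.5 million years to B

Smaller Ma means younger, so youngest first: C 64 < A 153.5 < B 366 < F 510.5 < E 1478 < D 2257.
Counting 2 along gives A (153.5 Ma); the excerpt puts that inside the Jurassic, 201.4–145 Ma.
Next in line is B (366 Ma), and 366 − 153.5 = 212.5 Myr.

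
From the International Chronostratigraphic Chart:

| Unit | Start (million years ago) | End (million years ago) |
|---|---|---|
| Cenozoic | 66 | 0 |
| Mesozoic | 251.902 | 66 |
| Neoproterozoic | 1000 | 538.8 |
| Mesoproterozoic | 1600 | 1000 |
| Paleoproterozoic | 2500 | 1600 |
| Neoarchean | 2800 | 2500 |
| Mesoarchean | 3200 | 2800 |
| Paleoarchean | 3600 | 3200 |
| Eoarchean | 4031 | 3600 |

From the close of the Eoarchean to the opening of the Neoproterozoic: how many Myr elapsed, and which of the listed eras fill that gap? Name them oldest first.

2600 million years; Paleoarchean, Mesoarchean, Neoarchean, Paleoproterozoic, Mesoproterozoic

End of Eoarchean = 3600 Ma; start of Neoproterozoic = 1000 Ma.
Gap = 3600 − 1000 = 2600 Myr.
Eras wholly inside 3600–1000 Ma: Paleoarchean (3600–3200), Mesoarchean (3200–2800), Neoarchean (2800–2500), Paleoproterozoic (2500–1600), Mesoproterozoic (1600–1000).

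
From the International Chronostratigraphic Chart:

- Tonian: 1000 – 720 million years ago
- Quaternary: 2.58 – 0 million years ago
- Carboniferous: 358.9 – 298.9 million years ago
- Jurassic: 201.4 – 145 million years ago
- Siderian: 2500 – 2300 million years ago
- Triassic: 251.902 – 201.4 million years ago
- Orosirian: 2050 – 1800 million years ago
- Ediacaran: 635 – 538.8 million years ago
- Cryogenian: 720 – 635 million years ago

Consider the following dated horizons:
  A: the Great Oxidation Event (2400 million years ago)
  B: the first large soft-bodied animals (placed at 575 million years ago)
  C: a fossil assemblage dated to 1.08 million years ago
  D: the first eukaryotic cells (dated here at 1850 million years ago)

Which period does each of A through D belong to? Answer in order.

A — Siderian; B — Ediacaran; C — Quaternary; D — Orosirian

Match each age against the start–end ranges in the excerpt: A = 2400 Ma → Siderian (2500–2300); B = 575 Ma → Ediacaran (635–538.8); C = 1.08 Ma → Quaternary (2.58–0); D = 1850 Ma → Orosirian (2050–1800).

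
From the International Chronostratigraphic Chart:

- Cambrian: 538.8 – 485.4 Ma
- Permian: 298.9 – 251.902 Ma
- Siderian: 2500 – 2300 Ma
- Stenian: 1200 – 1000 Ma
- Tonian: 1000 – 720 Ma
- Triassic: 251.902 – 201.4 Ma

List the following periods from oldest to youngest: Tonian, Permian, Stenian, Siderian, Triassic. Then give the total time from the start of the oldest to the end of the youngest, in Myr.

From the excerpt: Tonian 1000–720; Permian 298.9–251.902; Stenian 1200–1000; Siderian 2500–2300; Triassic 251.902–201.4 (Ma).
Larger Ma is earlier, so the oldest is Siderian and the youngest is Triassic; oldest to youngest: Siderian, Stenian, Tonian, Permian, Triassic.
Oldest start 2500 minus youngest end 201.4 gives 2298.6 Myr overall.

Siderian, Stenian, Tonian, Permian, Triassic; total span 2298.6 Myr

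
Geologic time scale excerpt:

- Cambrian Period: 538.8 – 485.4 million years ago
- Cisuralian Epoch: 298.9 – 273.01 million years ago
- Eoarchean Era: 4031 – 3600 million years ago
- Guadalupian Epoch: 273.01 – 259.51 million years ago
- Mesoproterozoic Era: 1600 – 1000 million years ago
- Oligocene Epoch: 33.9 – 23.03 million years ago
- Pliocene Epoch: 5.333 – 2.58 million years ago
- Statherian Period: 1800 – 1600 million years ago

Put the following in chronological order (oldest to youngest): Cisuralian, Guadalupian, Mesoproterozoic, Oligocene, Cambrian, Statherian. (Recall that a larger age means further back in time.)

Sorting by start age (descending Ma, since larger Ma = older): Statherian start 1800, Mesoproterozoic start 1600, Cambrian start 538.8, Cisuralian start 298.9, Guadalupian start 273.01, Oligocene start 33.9.

Statherian → Mesoproterozoic → Cambrian → Cisuralian → Guadalupian → Oligocene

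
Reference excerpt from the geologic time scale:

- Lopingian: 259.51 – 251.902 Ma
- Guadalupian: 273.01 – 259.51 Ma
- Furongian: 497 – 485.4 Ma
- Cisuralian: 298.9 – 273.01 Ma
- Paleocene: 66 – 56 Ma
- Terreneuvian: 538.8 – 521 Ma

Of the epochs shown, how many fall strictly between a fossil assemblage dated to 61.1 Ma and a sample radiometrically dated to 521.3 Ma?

4

The older date is 521.3 Ma and the younger is 61.1 Ma.
Epochs with start < 521.3 and end > 61.1 Ma: Furongian (497–485.4), Cisuralian (298.9–273.01), Guadalupian (273.01–259.51), Lopingian (259.51–251.902).
That is 4 complete epochs.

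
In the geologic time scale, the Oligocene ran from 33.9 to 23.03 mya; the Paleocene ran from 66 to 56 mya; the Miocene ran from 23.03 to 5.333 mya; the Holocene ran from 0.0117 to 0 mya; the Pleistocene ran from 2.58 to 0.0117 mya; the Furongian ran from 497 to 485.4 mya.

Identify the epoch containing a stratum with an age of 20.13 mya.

Miocene

20.13 Ma lies between 23.03 and 5.333 Ma, so it falls in the Miocene.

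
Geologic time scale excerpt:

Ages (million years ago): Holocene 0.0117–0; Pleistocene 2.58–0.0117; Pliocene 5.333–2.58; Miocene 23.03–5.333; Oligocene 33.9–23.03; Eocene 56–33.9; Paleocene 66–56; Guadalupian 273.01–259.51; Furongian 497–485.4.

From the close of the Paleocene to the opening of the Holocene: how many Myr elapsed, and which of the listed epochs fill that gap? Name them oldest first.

55.9883 million years; Eocene, Oligocene, Miocene, Pliocene, Pleistocene

End of Paleocene = 56 Ma; start of Holocene = 0.0117 Ma.
Gap = 56 − 0.0117 = 55.9883 Myr.
Epochs wholly inside 56–0.0117 Ma: Eocene (56–33.9), Oligocene (33.9–23.03), Miocene (23.03–5.333), Pliocene (5.333–2.58), Pleistocene (2.58–0.0117).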